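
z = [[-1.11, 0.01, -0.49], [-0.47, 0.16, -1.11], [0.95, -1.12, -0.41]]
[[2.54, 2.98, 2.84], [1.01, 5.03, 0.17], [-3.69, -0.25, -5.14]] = z @ [[-2.4,-0.9,-3.16], [1.16,0.93,1.40], [0.27,-4.02,1.39]]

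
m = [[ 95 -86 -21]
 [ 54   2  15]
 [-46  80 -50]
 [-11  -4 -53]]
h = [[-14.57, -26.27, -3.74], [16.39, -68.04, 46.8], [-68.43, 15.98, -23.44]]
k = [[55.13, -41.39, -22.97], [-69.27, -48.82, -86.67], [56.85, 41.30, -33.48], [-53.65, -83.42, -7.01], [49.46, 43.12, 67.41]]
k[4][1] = 43.12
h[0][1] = -26.27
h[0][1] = -26.27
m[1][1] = 2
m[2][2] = -50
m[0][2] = -21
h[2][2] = -23.44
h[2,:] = [-68.43, 15.98, -23.44]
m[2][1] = 80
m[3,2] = -53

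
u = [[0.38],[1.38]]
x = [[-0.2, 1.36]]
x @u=[[1.80]]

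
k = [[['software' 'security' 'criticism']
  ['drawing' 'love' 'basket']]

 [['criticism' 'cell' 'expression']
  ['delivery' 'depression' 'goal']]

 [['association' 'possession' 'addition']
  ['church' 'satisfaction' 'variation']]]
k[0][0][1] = 'security'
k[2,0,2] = 'addition'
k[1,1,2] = 'goal'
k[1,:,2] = ['expression', 'goal']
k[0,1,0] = 'drawing'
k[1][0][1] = 'cell'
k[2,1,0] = 'church'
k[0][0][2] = 'criticism'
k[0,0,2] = 'criticism'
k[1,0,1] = 'cell'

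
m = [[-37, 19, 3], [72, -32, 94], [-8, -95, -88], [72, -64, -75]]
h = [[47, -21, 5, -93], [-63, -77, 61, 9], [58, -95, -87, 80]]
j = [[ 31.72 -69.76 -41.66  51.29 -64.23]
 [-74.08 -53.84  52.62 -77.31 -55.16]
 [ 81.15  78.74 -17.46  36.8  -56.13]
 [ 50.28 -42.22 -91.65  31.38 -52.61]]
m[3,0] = 72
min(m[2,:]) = -95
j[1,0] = -74.08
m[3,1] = -64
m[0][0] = -37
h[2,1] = -95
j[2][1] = 78.74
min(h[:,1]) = -95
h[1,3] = 9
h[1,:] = [-63, -77, 61, 9]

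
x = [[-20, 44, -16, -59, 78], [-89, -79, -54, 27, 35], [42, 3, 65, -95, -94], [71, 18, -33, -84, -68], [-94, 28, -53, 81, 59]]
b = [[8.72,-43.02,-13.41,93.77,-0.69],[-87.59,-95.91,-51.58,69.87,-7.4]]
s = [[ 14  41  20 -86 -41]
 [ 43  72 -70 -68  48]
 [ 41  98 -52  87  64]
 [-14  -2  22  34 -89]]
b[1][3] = 69.87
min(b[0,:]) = -43.02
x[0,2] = -16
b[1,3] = 69.87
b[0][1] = -43.02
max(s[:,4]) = 64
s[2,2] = -52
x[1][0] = -89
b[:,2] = [-13.41, -51.58]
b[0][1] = -43.02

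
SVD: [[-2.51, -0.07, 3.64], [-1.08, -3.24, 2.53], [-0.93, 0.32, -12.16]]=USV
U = [[-0.28, 0.4, -0.87], [-0.21, 0.86, 0.47], [0.94, 0.32, -0.15]]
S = [12.98, 3.52, 2.37]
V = [[0.01, 0.08, -1.00], [-0.63, -0.77, -0.06], [0.77, -0.63, -0.05]]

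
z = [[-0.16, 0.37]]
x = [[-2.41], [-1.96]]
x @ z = [[0.39, -0.89], [0.31, -0.73]]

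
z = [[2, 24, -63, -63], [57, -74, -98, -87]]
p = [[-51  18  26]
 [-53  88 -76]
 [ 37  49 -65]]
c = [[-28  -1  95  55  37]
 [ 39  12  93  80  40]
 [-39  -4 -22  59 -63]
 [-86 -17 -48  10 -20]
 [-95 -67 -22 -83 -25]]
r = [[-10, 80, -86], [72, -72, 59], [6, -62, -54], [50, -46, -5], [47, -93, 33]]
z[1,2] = -98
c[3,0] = -86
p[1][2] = -76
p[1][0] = -53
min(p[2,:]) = -65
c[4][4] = -25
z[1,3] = -87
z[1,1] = -74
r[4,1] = -93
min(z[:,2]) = -98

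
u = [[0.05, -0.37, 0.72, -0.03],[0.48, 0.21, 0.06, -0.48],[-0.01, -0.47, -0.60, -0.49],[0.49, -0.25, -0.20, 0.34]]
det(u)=-0.328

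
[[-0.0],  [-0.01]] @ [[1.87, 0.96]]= [[0.00, 0.00], [-0.02, -0.01]]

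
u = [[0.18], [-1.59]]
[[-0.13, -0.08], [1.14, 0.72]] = u @ [[-0.72, -0.45]]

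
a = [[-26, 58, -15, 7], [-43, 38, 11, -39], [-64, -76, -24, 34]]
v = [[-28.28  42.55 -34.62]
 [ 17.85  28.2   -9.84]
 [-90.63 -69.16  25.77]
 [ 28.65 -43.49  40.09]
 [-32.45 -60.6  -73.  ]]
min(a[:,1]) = -76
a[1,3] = -39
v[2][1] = -69.16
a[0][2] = -15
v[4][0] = -32.45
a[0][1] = 58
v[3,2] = 40.09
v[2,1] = -69.16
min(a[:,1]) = -76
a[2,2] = -24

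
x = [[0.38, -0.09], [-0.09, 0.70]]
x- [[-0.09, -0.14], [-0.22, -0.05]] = [[0.47,0.05], [0.13,0.75]]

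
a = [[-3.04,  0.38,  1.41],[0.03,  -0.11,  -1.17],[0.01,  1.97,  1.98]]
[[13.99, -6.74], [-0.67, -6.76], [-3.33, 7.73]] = a @ [[-4.58, 4.77],[-2.35, -2.24],[0.68, 6.11]]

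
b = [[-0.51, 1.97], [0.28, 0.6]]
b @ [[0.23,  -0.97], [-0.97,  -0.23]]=[[-2.03,0.04], [-0.52,-0.41]]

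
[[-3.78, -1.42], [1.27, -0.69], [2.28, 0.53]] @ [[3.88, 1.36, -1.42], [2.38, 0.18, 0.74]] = [[-18.05, -5.40, 4.32], [3.29, 1.60, -2.31], [10.11, 3.20, -2.85]]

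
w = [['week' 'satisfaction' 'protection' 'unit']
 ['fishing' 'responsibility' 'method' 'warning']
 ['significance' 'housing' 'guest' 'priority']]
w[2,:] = ['significance', 'housing', 'guest', 'priority']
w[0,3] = 'unit'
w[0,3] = 'unit'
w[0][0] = 'week'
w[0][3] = 'unit'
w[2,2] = 'guest'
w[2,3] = 'priority'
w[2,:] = ['significance', 'housing', 'guest', 'priority']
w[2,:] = ['significance', 'housing', 'guest', 'priority']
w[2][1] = 'housing'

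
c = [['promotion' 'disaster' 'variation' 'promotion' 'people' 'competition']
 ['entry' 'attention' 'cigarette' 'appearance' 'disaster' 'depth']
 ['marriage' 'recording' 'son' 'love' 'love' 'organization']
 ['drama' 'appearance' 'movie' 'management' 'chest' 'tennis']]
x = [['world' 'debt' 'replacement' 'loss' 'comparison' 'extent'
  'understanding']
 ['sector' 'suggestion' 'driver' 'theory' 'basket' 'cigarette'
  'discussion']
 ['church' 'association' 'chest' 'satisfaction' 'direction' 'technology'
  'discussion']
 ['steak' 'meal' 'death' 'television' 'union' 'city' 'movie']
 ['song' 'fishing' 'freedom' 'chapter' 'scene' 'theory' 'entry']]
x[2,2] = 'chest'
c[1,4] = 'disaster'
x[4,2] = 'freedom'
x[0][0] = 'world'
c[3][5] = 'tennis'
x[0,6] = 'understanding'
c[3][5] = 'tennis'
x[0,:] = ['world', 'debt', 'replacement', 'loss', 'comparison', 'extent', 'understanding']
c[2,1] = 'recording'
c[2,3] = 'love'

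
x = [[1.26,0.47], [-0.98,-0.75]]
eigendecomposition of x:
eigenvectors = [[0.87, -0.26], [-0.49, 0.97]]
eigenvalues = [1.0, -0.49]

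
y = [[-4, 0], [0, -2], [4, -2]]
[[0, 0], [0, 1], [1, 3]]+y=[[-4, 0], [0, -1], [5, 1]]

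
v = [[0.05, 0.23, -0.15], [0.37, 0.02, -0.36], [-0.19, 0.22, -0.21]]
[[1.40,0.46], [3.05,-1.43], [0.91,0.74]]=v @ [[3.23, -1.89], [2.09, 3.90], [-5.05, 2.26]]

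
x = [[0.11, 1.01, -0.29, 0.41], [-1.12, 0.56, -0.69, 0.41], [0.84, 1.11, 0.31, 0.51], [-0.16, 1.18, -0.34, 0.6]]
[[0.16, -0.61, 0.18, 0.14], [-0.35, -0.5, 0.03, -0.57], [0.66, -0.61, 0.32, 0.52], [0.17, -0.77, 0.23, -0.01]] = x @[[0.02, -0.1, 0.00, 0.44],[0.41, -0.19, 0.16, 0.28],[0.76, 0.27, 0.19, 0.11],[-0.09, -0.79, 0.17, -0.38]]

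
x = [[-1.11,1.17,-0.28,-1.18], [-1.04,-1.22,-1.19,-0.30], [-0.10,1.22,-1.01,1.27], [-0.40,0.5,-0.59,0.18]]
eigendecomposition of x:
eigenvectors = [[-0.23+0.45j,(-0.23-0.45j),(-0.76+0j),(-0.69+0j)], [(-0.64+0j),(-0.64-0j),(-0+0j),-0.07+0.00j], [0.22+0.46j,(0.22-0.46j),(0.64+0j),(0.56+0j)], [-0.06+0.26j,-0.06-0.26j,(0.09+0j),0.45+0.00j]]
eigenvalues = [(-1.21+1.71j), (-1.21-1.71j), (-0.73+0j), (-0.01+0j)]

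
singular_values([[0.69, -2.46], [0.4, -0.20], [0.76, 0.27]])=[2.57, 0.87]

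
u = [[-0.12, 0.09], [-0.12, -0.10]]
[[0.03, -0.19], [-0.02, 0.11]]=u@[[-0.07, 0.43],[0.26, -1.58]]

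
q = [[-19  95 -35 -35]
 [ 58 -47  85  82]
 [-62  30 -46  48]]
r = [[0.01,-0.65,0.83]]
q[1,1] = -47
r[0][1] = -0.647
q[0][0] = -19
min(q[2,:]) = -62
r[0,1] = -0.647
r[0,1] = -0.647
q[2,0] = -62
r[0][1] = -0.647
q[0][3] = -35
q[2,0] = -62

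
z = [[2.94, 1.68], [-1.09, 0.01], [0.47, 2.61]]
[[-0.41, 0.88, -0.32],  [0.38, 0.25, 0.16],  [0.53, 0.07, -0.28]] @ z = [[-2.32,  -1.52], [0.92,  1.06], [1.35,  0.16]]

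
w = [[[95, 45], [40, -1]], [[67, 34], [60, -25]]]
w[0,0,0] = 95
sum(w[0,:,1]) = 44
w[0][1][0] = 40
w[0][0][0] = 95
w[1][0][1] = 34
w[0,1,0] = 40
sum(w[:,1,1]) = -26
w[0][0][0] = 95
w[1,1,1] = -25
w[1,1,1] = -25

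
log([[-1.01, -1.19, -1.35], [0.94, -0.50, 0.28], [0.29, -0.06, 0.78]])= [[-0.2,-2.58,-0.54],  [1.88,0.45,1.44],  [0.26,0.38,-0.22]]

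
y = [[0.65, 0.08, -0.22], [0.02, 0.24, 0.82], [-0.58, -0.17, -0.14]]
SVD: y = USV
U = [[0.31, 0.71, 0.63],[-0.94, 0.15, 0.29],[0.11, -0.69, 0.72]]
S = [0.89, 0.89, 0.0]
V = [[0.13, -0.25, -0.96],[0.97, 0.23, 0.07],[0.21, -0.94, 0.27]]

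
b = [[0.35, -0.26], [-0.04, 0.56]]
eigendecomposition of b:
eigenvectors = [[-0.99, 0.72], [-0.16, -0.70]]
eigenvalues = [0.31, 0.6]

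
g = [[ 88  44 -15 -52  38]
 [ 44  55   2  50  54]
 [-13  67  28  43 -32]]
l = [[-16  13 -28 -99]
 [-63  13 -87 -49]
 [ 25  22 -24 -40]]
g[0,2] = -15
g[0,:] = [88, 44, -15, -52, 38]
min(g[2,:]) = -32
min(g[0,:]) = -52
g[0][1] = 44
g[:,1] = [44, 55, 67]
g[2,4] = -32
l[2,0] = 25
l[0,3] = -99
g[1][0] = 44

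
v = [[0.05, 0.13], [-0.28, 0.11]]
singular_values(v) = [0.3, 0.14]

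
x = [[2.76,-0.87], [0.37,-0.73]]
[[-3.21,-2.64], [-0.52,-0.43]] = x@[[-1.12, -0.92], [0.14, 0.12]]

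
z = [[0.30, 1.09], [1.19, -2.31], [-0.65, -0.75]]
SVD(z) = [[0.34, 0.56],[-0.92, 0.35],[-0.18, -0.75]] @ diag([2.780562892879111, 1.1330357446893498]) @ [[-0.32, 0.95], [0.95, 0.32]]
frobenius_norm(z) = 3.00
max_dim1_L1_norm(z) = 3.5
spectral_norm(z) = 2.78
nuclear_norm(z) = 3.91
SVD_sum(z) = [[-0.3, 0.89], [0.81, -2.44], [0.16, -0.48]] + [[0.6, 0.2], [0.38, 0.13], [-0.81, -0.27]]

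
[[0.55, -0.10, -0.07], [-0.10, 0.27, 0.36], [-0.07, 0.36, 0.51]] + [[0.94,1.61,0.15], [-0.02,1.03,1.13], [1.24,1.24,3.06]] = [[1.49,  1.51,  0.08], [-0.12,  1.30,  1.49], [1.17,  1.60,  3.57]]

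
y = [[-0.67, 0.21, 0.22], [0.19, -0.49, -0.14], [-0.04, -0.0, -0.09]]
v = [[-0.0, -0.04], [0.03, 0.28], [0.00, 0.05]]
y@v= [[0.01, 0.10],[-0.01, -0.15],[0.00, -0.0]]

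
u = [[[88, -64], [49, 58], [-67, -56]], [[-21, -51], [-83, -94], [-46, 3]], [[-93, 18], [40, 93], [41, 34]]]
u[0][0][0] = 88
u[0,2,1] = -56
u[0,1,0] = 49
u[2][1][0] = 40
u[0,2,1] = -56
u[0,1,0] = 49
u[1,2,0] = -46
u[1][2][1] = 3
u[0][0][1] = -64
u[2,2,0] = 41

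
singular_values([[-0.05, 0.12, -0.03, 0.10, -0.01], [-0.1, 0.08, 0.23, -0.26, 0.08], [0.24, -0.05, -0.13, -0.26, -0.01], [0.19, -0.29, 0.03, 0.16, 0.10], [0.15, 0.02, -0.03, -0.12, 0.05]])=[0.47, 0.44, 0.29, 0.1, 0.0]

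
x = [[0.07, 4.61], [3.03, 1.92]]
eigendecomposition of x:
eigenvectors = [[-0.84,-0.69], [0.54,-0.72]]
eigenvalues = [-2.86, 4.85]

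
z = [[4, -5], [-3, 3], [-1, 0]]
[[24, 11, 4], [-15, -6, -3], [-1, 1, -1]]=z @ [[1, -1, 1], [-4, -3, 0]]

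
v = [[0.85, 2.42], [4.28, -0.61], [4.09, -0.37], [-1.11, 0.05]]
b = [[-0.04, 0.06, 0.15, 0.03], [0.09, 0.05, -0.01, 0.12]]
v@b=[[0.18,  0.17,  0.1,  0.32], [-0.23,  0.23,  0.65,  0.06], [-0.20,  0.23,  0.62,  0.08], [0.05,  -0.06,  -0.17,  -0.03]]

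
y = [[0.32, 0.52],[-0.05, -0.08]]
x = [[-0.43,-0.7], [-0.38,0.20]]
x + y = [[-0.11, -0.18], [-0.43, 0.12]]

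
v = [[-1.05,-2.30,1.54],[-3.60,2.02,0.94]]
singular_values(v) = [4.24, 2.95]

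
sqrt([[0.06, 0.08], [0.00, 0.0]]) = [[0.24,0.33], [0.00,0.0]]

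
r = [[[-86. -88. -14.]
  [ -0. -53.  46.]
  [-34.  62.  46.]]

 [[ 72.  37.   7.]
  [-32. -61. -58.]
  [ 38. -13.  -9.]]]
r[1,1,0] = -32.0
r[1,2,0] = 38.0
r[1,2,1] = -13.0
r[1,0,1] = 37.0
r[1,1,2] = -58.0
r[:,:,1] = [[-88.0, -53.0, 62.0], [37.0, -61.0, -13.0]]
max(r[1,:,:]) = 72.0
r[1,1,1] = -61.0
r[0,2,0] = -34.0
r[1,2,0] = 38.0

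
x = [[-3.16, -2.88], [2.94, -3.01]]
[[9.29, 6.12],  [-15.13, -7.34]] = x@[[-3.98, -2.20], [1.14, 0.29]]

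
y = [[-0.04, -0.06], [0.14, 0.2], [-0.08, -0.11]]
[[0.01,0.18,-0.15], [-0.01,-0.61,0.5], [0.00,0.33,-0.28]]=y@[[0.79,-0.30,-0.27], [-0.62,-2.82,2.7]]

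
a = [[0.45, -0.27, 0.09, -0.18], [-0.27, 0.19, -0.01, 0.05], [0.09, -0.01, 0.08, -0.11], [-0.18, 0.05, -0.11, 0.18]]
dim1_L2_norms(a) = [0.56, 0.33, 0.16, 0.28]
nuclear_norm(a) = 0.91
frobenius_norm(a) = 0.73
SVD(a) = [[-0.8,  0.15,  0.1,  -0.58], [0.45,  -0.49,  0.03,  -0.74], [-0.18,  -0.52,  0.79,  0.26], [0.35,  0.68,  0.60,  -0.21]] @ diag([0.7053536832710161, 0.1897720366018092, 0.007480765576748232, 0.0026064854495733178]) @ [[-0.80, 0.45, -0.18, 0.35], [0.15, -0.49, -0.52, 0.68], [0.10, 0.03, 0.79, 0.6], [0.58, 0.74, -0.26, 0.21]]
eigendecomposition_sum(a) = [[0.45, -0.26, 0.1, -0.2],[-0.26, 0.15, -0.06, 0.11],[0.1, -0.06, 0.02, -0.05],[-0.2, 0.11, -0.05, 0.09]] + [[0.0, -0.01, -0.01, 0.02],[-0.01, 0.05, 0.05, -0.06],[-0.01, 0.05, 0.05, -0.07],[0.02, -0.06, -0.07, 0.09]] + [[-0.0, -0.0, 0.0, -0.00], [-0.00, -0.0, 0.0, -0.0], [0.00, 0.0, -0.00, 0.00], [-0.0, -0.00, 0.00, -0.0]] + [[0.0,0.0,0.0,0.00], [0.00,0.00,0.0,0.00], [0.00,0.0,0.00,0.0], [0.00,0.00,0.00,0.0]]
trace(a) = 0.90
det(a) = -0.00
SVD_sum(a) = [[0.45, -0.26, 0.10, -0.20],[-0.26, 0.15, -0.06, 0.11],[0.10, -0.06, 0.02, -0.05],[-0.20, 0.11, -0.05, 0.09]] + [[0.0, -0.01, -0.01, 0.02], [-0.01, 0.05, 0.05, -0.06], [-0.01, 0.05, 0.05, -0.07], [0.02, -0.06, -0.07, 0.09]] + [[0.0, 0.00, 0.00, 0.0], [0.0, 0.00, 0.00, 0.00], [0.00, 0.00, 0.00, 0.0], [0.00, 0.0, 0.0, 0.00]] + [[-0.0, -0.00, 0.00, -0.00],  [-0.0, -0.00, 0.0, -0.00],  [0.0, 0.00, -0.00, 0.0],  [-0.00, -0.00, 0.00, -0.0]]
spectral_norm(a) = 0.71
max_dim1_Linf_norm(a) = 0.45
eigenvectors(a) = [[-0.8, 0.15, -0.58, 0.10], [0.45, -0.49, -0.74, 0.03], [-0.18, -0.52, 0.26, 0.79], [0.35, 0.68, -0.21, 0.6]]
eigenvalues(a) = [0.71, 0.19, -0.0, 0.01]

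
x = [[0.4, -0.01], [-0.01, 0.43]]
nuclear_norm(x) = 0.83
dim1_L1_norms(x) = [0.41, 0.44]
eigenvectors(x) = [[-0.96, 0.29],  [-0.29, -0.96]]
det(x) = 0.17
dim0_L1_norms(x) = [0.41, 0.44]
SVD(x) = [[-0.29,0.96],[0.96,0.29]] @ diag([0.4330277563773199, 0.3969722436226802]) @ [[-0.29, 0.96], [0.96, 0.29]]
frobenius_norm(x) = 0.59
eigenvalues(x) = [0.4, 0.43]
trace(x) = 0.83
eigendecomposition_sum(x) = [[0.36, 0.11], [0.11, 0.03]] + [[0.04, -0.12], [-0.12, 0.4]]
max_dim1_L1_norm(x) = 0.44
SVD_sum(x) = [[0.04, -0.12], [-0.12, 0.4]] + [[0.36, 0.11],  [0.11, 0.03]]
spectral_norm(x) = 0.43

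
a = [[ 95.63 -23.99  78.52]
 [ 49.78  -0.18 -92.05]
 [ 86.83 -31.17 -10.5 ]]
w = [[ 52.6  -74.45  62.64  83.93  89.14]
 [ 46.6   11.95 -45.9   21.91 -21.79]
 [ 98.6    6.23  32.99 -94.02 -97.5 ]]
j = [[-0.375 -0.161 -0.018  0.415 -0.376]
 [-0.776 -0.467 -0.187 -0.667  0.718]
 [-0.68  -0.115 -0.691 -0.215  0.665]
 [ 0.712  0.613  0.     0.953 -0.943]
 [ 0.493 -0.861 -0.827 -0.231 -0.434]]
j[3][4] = -0.943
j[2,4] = 0.665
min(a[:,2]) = -92.05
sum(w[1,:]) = 12.770000000000003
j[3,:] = [0.712, 0.613, 0.0, 0.953, -0.943]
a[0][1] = -23.99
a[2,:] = [86.83, -31.17, -10.5]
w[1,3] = 21.91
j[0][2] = -0.018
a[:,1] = [-23.99, -0.18, -31.17]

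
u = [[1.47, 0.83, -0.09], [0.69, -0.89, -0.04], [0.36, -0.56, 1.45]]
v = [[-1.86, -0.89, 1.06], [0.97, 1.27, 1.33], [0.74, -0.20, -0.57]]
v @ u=[[-2.97, -1.35, 1.74],[2.78, -1.07, 1.79],[0.74, 1.11, -0.89]]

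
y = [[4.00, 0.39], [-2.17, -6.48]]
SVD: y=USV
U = [[-0.31, 0.95], [0.95, 0.31]]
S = [7.1, 3.53]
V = [[-0.47, -0.88], [0.88, -0.47]]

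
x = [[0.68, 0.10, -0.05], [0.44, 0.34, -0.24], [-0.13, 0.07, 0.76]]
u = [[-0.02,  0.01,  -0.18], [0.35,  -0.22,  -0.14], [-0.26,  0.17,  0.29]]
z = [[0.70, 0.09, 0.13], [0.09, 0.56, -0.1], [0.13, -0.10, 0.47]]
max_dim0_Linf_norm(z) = 0.7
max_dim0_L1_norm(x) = 1.25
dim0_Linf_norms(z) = [0.7, 0.56, 0.47]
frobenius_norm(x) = 1.20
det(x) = 0.15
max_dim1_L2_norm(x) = 0.77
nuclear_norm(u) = 0.81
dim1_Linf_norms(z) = [0.7, 0.56, 0.47]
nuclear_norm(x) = 1.87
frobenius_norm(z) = 1.05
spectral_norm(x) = 0.97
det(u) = -0.00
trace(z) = 1.73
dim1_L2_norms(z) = [0.72, 0.58, 0.5]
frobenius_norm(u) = 0.64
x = z + u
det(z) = 0.16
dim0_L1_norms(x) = [1.25, 0.51, 1.05]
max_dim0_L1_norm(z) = 0.92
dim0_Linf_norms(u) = [0.35, 0.22, 0.29]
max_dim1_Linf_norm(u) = 0.35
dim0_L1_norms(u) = [0.63, 0.4, 0.61]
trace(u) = 0.05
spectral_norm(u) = 0.60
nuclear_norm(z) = 1.73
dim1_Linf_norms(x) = [0.68, 0.44, 0.76]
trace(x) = 1.78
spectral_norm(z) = 0.77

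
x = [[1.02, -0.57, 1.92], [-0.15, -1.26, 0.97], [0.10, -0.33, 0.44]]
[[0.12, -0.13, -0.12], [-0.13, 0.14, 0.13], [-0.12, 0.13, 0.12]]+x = [[1.14, -0.7, 1.8], [-0.28, -1.12, 1.1], [-0.02, -0.20, 0.56]]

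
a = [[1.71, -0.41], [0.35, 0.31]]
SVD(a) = [[-0.99, -0.16], [-0.16, 0.99]] @ diag([1.7797625740856509, 0.37847744963738233]) @ [[-0.98,0.2], [0.2,0.98]]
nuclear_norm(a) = 2.16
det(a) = 0.67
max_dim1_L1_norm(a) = 2.12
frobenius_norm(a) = 1.82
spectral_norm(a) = 1.78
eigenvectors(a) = [[0.97, 0.30],  [0.26, 0.95]]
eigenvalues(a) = [1.6, 0.42]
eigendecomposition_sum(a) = [[1.75,-0.56], [0.48,-0.15]] + [[-0.04, 0.15], [-0.13, 0.46]]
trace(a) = 2.02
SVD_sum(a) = [[1.72, -0.35], [0.28, -0.06]] + [[-0.01, -0.06], [0.07, 0.37]]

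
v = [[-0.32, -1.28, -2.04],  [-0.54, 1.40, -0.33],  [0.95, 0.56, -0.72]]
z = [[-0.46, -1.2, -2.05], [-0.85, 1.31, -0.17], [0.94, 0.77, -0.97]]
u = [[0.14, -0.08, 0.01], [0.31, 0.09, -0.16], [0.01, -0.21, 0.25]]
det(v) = 4.49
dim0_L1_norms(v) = [1.81, 3.24, 3.09]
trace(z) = -0.12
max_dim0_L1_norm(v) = 3.24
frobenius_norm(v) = 3.16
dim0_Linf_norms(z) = [0.94, 1.31, 2.05]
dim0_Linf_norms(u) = [0.31, 0.21, 0.25]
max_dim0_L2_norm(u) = 0.34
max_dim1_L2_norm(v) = 2.43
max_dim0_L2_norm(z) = 2.27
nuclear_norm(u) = 0.75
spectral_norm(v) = 2.48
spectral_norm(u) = 0.42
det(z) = 5.57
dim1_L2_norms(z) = [2.42, 1.57, 1.55]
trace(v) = 0.36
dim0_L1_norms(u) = [0.46, 0.38, 0.42]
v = u + z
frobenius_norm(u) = 0.51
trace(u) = 0.48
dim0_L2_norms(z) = [1.35, 1.94, 2.27]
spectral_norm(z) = 2.47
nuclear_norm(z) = 5.49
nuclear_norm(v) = 5.21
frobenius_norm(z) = 3.28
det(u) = 0.00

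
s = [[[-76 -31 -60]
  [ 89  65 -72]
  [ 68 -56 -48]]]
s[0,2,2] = -48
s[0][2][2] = -48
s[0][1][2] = -72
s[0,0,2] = -60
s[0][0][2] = -60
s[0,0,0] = -76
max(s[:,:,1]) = 65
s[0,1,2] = -72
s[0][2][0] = 68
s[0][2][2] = -48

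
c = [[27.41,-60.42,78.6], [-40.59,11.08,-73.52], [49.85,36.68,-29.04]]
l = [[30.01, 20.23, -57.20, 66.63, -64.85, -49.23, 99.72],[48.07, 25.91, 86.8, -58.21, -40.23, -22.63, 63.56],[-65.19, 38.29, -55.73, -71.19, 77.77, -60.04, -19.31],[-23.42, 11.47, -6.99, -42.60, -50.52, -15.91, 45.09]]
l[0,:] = [30.01, 20.23, -57.2, 66.63, -64.85, -49.23, 99.72]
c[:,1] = [-60.42, 11.08, 36.68]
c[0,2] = 78.6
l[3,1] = 11.47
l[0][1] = 20.23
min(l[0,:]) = -64.85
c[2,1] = 36.68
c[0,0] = 27.41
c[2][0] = 49.85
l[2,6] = -19.31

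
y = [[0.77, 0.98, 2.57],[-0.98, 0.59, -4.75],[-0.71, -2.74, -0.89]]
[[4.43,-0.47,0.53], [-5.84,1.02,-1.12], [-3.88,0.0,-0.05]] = y@[[1.18, -0.51, 0.56],[0.76, 0.16, -0.16],[1.08, -0.09, 0.10]]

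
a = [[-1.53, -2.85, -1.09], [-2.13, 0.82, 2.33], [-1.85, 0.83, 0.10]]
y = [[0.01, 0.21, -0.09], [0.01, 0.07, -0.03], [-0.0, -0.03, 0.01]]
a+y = [[-1.52, -2.64, -1.18], [-2.12, 0.89, 2.30], [-1.85, 0.80, 0.11]]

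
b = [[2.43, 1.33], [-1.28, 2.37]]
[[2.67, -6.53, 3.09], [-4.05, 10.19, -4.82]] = b @ [[1.57, -3.89, 1.84],[-0.86, 2.2, -1.04]]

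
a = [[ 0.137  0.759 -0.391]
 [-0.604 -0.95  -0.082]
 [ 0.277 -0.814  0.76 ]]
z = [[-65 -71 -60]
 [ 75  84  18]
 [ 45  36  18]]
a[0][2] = -0.391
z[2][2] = 18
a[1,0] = -0.604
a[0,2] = -0.391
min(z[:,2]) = -60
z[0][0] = -65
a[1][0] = -0.604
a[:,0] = [0.137, -0.604, 0.277]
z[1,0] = 75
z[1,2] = 18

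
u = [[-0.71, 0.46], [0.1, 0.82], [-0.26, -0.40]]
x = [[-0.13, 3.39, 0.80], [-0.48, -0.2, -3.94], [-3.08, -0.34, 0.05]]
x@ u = [[0.22, 2.4], [1.35, 1.19], [2.14, -1.72]]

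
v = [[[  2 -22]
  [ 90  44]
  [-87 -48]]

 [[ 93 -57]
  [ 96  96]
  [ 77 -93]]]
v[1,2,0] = 77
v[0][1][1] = 44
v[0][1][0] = 90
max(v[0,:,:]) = 90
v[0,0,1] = -22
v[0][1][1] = 44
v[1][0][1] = -57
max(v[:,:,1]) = 96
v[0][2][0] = -87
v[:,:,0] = [[2, 90, -87], [93, 96, 77]]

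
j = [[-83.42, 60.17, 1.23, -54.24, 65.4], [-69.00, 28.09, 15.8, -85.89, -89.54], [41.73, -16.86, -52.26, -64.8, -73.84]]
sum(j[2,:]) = -166.03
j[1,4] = -89.54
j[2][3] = -64.8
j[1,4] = -89.54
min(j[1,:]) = -89.54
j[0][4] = 65.4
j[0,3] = -54.24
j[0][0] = -83.42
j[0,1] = 60.17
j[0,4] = 65.4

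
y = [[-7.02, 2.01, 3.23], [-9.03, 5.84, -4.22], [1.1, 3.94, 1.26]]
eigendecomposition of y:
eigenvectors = [[(-0.82+0j), 0.10-0.21j, (0.1+0.21j)],[-0.47+0.00j, (0.79+0j), 0.79-0.00j],[0.33+0.00j, (0.19-0.53j), 0.19+0.53j]]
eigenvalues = [(-7.16+0j), (3.62+5.24j), (3.62-5.24j)]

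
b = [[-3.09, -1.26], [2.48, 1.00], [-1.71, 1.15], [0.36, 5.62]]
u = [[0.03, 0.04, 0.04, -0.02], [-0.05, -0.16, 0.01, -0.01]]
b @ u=[[-0.03,0.08,-0.14,0.07], [0.02,-0.06,0.11,-0.06], [-0.11,-0.25,-0.06,0.02], [-0.27,-0.88,0.07,-0.06]]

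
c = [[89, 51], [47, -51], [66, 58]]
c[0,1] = 51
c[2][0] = 66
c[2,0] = 66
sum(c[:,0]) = 202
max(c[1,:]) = 47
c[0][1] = 51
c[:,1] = [51, -51, 58]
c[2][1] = 58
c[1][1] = -51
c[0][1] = 51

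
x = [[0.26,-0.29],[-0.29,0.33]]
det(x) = 0.002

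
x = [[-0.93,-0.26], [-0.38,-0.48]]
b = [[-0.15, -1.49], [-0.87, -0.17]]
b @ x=[[0.71, 0.75], [0.87, 0.31]]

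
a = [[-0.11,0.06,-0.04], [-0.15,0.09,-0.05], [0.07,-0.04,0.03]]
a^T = [[-0.11, -0.15, 0.07], [0.06, 0.09, -0.04], [-0.04, -0.05, 0.03]]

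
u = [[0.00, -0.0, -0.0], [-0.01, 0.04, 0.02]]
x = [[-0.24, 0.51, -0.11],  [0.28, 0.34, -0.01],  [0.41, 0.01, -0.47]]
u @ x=[[0.0, 0.00, 0.0], [0.02, 0.01, -0.01]]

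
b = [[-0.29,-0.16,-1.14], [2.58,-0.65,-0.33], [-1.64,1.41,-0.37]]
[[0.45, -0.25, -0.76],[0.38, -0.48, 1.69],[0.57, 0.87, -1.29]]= b @[[0.21, -0.01, 0.73], [0.51, 0.64, 0.06], [-0.52, 0.13, 0.47]]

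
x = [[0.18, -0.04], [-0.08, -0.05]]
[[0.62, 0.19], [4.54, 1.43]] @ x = [[0.10, -0.03],[0.70, -0.25]]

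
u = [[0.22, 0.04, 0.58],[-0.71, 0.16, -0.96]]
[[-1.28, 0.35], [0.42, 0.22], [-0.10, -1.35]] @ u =[[-0.53, 0.0, -1.08], [-0.06, 0.05, 0.03], [0.94, -0.22, 1.24]]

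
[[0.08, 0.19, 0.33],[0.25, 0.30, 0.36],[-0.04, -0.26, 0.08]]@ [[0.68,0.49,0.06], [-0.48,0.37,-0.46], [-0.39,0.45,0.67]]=[[-0.17, 0.26, 0.14],[-0.11, 0.40, 0.12],[0.07, -0.08, 0.17]]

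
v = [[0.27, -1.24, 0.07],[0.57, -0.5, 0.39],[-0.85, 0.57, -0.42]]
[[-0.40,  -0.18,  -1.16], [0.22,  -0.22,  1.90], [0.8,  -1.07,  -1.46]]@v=[[0.78, -0.08, 0.39],[-1.68, 0.92, -0.87],[0.85, -1.29, 0.25]]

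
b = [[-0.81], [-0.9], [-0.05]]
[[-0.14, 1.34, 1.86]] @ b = [[-1.19]]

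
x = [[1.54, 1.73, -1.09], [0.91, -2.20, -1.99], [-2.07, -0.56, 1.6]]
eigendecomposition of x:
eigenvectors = [[0.62, 0.69, -0.42], [0.33, -0.34, 0.9], [-0.71, 0.64, -0.09]]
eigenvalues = [3.7, -0.33, -2.42]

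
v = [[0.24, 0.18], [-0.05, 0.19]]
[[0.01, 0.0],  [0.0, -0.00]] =v@[[0.03, 0.01], [0.01, 0.00]]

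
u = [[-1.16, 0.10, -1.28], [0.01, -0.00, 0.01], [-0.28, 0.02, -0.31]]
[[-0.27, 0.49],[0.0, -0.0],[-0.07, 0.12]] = u@[[0.22, -0.4], [0.25, -0.47], [0.03, -0.06]]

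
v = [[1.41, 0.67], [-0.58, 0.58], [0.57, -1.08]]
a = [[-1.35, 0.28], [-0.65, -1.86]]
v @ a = [[-2.34,-0.85], [0.41,-1.24], [-0.07,2.17]]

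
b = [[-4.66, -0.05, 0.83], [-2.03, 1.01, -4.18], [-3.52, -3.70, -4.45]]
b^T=[[-4.66, -2.03, -3.52], [-0.05, 1.01, -3.7], [0.83, -4.18, -4.45]]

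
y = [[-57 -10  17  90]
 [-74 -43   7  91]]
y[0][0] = -57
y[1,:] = [-74, -43, 7, 91]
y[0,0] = -57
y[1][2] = 7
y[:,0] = [-57, -74]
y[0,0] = -57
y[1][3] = 91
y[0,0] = -57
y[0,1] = -10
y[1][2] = 7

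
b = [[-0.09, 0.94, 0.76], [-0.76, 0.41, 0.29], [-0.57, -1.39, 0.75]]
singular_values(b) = [1.77, 1.29, 0.57]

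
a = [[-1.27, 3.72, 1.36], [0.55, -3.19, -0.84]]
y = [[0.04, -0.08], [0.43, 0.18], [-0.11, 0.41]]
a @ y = [[1.40,1.33],[-1.26,-0.96]]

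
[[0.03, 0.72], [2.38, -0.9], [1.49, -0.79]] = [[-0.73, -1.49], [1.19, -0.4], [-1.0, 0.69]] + [[0.76, 2.21], [1.19, -0.50], [2.49, -1.48]]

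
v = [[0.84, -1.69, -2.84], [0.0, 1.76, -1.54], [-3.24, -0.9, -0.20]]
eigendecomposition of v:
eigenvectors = [[0.62+0.00j, 0.19+0.36j, (0.19-0.36j)], [(0.23+0j), 0.72+0.00j, (0.72-0j)], [0.75+0.00j, -0.48-0.29j, -0.48+0.29j]]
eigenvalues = [(-3.19+0j), (2.79+0.61j), (2.79-0.61j)]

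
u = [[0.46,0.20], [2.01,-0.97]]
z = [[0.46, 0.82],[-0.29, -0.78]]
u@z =[[0.15, 0.22], [1.21, 2.40]]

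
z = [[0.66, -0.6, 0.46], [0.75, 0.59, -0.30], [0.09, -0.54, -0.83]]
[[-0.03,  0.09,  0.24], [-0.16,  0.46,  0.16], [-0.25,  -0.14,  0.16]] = z @ [[-0.16, 0.39, 0.29], [0.06, 0.3, -0.14], [0.24, 0.02, -0.07]]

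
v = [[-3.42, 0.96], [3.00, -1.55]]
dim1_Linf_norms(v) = [3.42, 3.0]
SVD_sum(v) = [[-3.30, 1.28], [3.13, -1.21]] + [[-0.12, -0.32], [-0.13, -0.34]]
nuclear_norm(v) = 5.37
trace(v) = -4.97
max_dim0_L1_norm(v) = 6.42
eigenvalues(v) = [-4.42, -0.55]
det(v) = 2.42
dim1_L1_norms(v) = [4.38, 4.55]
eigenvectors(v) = [[-0.69, -0.32],[0.72, -0.95]]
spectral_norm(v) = 4.88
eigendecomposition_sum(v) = [[-3.28, 1.1],[3.42, -1.14]] + [[-0.14,-0.14], [-0.42,-0.41]]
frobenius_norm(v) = 4.90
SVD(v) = [[-0.73, 0.69], [0.69, 0.73]] @ diag([4.875854758055244, 0.4965283258284804]) @ [[0.93,  -0.36], [-0.36,  -0.93]]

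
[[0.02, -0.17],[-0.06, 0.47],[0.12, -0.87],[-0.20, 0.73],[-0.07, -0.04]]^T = [[0.02, -0.06, 0.12, -0.20, -0.07], [-0.17, 0.47, -0.87, 0.73, -0.04]]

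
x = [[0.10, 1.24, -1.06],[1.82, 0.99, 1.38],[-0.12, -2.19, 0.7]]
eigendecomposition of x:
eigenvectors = [[(0.66+0j),(0.38-0.39j),0.38+0.39j],[0.31+0.00j,(-0.24+0.41j),(-0.24-0.41j)],[-0.69+0.00j,-0.69+0.00j,-0.69-0.00j]]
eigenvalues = [(1.79+0j), (-0+1.22j), (-0-1.22j)]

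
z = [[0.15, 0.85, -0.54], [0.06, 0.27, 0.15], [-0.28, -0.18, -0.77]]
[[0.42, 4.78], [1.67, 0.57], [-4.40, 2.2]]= z@[[0.44, -2.81], [3.44, 4.31], [4.75, -2.84]]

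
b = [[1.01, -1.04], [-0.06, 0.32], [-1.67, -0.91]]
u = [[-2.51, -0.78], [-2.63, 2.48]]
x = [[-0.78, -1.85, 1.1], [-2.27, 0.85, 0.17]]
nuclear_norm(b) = 3.36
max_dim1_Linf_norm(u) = 2.63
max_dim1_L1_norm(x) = 3.73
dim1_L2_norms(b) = [1.45, 0.33, 1.9]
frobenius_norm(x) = 3.34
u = x @ b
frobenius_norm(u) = 4.47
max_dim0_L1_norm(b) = 2.74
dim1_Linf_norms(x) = [1.85, 2.27]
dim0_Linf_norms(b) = [1.67, 1.04]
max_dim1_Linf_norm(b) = 1.67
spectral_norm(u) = 3.95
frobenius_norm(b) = 2.41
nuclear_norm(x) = 4.72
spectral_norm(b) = 1.98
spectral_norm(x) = 2.47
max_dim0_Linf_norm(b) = 1.67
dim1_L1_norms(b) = [2.05, 0.38, 2.58]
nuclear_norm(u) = 6.04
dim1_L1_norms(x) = [3.73, 3.29]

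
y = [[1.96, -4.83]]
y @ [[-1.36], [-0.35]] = [[-0.98]]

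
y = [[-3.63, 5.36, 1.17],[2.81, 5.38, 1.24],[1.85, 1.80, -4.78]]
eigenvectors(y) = [[-0.45, -0.54, 0.46], [-0.87, 0.04, -0.24], [-0.2, 0.84, 0.85]]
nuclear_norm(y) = 17.62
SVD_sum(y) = [[-0.35, 5.62, 0.78], [-0.33, 5.25, 0.72], [-0.06, 1.00, 0.14]] + [[-1.77, -0.36, 1.83], [1.25, 0.26, -1.29], [3.39, 0.70, -3.5]] + [[-1.5, 0.1, -1.44], [1.89, -0.13, 1.81], [-1.48, 0.1, -1.42]]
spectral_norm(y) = 7.85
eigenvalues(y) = [7.14, -5.87, -4.29]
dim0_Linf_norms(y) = [3.63, 5.38, 4.78]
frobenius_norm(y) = 10.54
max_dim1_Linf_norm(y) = 5.38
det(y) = 180.02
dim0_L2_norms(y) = [4.95, 7.8, 5.07]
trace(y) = -3.03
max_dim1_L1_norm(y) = 10.16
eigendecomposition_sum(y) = [[0.90, 3.17, 0.42], [1.72, 6.05, 0.8], [0.40, 1.41, 0.19]] + [[-2.88, 1.07, 1.86], [0.22, -0.08, -0.14], [4.50, -1.68, -2.91]] + [[-1.65, 1.12, -1.11], [0.87, -0.59, 0.59], [-3.05, 2.07, -2.05]]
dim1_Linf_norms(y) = [5.36, 5.38, 4.78]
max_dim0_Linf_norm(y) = 5.38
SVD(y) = [[0.72,0.44,-0.53],  [0.68,-0.31,0.67],  [0.13,-0.84,-0.52]] @ diag([7.8470505406240365, 5.84810619063423, 3.922735244183272]) @ [[-0.06, 0.99, 0.14], [-0.69, -0.14, 0.71], [0.72, -0.05, 0.69]]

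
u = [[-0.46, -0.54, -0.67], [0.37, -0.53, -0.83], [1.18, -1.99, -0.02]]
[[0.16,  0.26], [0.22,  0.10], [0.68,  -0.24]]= u @[[0.07, -0.24], [-0.30, -0.02], [-0.04, -0.21]]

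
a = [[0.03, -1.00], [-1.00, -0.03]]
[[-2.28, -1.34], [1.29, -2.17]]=a @ [[-1.36, 2.13], [2.24, 1.40]]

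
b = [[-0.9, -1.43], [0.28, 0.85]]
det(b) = -0.36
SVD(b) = [[-0.89,0.46], [0.46,0.89]] @ diag([1.902384998556294, 0.1916541605808983]) @ [[0.49, 0.87],[-0.87, 0.49]]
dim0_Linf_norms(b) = [0.9, 1.43]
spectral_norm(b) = 1.90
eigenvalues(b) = [-0.63, 0.58]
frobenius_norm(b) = 1.91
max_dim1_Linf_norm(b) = 1.43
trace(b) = -0.05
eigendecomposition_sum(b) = [[-0.77, -0.74], [0.15, 0.14]] + [[-0.13, -0.69], [0.13, 0.71]]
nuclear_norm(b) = 2.09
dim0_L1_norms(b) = [1.18, 2.28]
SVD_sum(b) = [[-0.82, -1.47],[0.43, 0.77]] + [[-0.08, 0.04], [-0.15, 0.08]]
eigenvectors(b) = [[-0.98,  0.70], [0.19,  -0.72]]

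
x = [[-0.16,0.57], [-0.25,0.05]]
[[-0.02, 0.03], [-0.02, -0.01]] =x @ [[0.09, 0.05], [-0.01, 0.06]]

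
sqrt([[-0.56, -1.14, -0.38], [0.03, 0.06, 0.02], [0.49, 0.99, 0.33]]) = [[1.19j,-0.00+2.24j,0.75j], [-0.00-0.05j,0.00-0.09j,(-0-0.03j)], [0.00-0.98j,(-0-1.76j),-0.59j]]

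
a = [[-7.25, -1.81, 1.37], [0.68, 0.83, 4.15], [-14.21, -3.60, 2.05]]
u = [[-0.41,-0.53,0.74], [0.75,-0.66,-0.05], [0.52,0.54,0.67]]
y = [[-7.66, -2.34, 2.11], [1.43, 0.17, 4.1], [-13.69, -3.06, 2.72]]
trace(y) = -4.77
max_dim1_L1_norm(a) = 19.86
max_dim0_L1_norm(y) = 22.78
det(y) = 36.48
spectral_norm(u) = 1.01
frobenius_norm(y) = 17.08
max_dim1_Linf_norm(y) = 13.69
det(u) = 1.00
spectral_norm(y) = 16.51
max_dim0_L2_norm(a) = 15.97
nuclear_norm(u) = 3.00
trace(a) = -4.37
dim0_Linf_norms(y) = [13.69, 3.06, 4.1]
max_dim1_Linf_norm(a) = 14.21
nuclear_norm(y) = 21.36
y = a + u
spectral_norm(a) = 16.64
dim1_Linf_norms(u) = [0.74, 0.75, 0.67]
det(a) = 1.42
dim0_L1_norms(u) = [1.68, 1.73, 1.46]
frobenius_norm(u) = 1.73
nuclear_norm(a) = 20.95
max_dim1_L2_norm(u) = 1.01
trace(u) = -0.40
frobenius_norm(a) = 17.18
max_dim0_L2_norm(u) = 1.0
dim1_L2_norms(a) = [7.6, 4.29, 14.8]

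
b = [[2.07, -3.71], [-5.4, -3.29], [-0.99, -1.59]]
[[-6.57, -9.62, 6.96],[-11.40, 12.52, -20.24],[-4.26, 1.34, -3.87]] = b @ [[0.77, -2.91, 3.65], [2.20, 0.97, 0.16]]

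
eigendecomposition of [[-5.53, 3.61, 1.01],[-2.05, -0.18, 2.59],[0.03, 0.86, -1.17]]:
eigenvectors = [[0.53+0.00j, (-0.8+0j), -0.80-0.00j], [(0.69+0j), -0.49-0.29j, (-0.49+0.29j)], [(0.49+0j), 0.11+0.16j, (0.11-0.16j)]]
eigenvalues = [(0.07+0j), (-3.48+1.12j), (-3.48-1.12j)]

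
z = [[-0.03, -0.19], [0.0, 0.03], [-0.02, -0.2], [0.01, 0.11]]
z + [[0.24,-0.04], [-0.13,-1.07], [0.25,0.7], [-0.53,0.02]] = [[0.21,  -0.23],[-0.13,  -1.04],[0.23,  0.50],[-0.52,  0.13]]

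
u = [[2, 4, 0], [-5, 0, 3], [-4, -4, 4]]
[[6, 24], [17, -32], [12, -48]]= u@[[-1, 4], [2, 4], [4, -4]]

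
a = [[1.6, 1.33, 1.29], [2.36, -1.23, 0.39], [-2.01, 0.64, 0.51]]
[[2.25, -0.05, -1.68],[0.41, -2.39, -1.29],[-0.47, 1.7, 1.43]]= a @ [[0.55, -0.62, -0.81], [0.80, 0.74, -0.45], [0.24, -0.03, 0.17]]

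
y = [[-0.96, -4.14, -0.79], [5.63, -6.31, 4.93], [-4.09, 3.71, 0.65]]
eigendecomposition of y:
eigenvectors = [[(-0.42-0.38j), -0.42+0.38j, -0.38+0.00j], [-0.77+0.00j, -0.77-0.00j, 0.23+0.00j], [(0.27-0.11j), 0.27+0.11j, (0.89+0j)]]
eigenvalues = [(-5+3.44j), (-5-3.44j), (3.37+0j)]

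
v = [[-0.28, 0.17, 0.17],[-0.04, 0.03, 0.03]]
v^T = [[-0.28, -0.04], [0.17, 0.03], [0.17, 0.03]]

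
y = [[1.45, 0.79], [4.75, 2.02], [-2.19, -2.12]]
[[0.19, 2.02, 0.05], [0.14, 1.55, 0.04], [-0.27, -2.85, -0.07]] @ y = [[9.76,4.12],[7.48,3.16],[-13.78,-5.82]]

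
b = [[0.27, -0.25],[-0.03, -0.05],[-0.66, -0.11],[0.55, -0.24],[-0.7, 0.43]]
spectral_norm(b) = 1.21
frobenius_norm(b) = 1.27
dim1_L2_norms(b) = [0.37, 0.06, 0.67, 0.6, 0.82]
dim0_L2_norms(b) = [1.14, 0.57]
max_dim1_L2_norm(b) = 0.82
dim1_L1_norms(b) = [0.52, 0.08, 0.77, 0.79, 1.13]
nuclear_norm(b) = 1.61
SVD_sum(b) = [[0.32, -0.12], [-0.01, 0.00], [-0.54, 0.2], [0.56, -0.21], [-0.76, 0.28]] + [[-0.05, -0.13], [-0.02, -0.05], [-0.12, -0.31], [-0.01, -0.03], [0.06, 0.15]]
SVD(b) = [[-0.28,-0.35], [0.01,-0.14], [0.48,-0.83], [-0.5,-0.08], [0.67,0.39]] @ diag([1.208788365607591, 0.40041314560304975]) @ [[-0.94, 0.35], [0.35, 0.94]]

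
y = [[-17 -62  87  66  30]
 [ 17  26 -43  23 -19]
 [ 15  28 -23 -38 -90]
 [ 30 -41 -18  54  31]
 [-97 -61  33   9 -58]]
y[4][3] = 9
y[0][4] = 30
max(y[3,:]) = 54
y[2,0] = 15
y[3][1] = -41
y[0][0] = -17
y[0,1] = -62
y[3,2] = -18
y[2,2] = -23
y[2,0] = 15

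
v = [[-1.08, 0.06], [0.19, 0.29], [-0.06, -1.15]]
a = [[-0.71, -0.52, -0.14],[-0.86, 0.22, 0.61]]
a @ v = [[0.68,-0.03], [0.93,-0.69]]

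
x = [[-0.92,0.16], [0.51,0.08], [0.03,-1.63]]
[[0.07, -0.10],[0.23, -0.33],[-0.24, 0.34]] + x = [[-0.85, 0.06], [0.74, -0.25], [-0.21, -1.29]]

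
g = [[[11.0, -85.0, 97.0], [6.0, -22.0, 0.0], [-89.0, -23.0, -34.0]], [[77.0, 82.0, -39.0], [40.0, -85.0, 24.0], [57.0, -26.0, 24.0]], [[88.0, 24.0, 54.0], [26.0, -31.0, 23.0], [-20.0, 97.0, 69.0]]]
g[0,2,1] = -23.0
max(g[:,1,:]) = 40.0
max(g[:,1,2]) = 24.0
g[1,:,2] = [-39.0, 24.0, 24.0]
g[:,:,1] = [[-85.0, -22.0, -23.0], [82.0, -85.0, -26.0], [24.0, -31.0, 97.0]]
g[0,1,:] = [6.0, -22.0, 0.0]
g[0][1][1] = -22.0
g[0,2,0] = -89.0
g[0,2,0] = -89.0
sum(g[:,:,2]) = 218.0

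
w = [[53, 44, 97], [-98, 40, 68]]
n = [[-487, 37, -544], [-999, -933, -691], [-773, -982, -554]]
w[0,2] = 97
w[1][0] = -98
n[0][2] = -544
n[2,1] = -982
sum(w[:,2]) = 165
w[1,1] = 40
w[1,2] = 68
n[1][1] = -933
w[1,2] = 68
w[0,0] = 53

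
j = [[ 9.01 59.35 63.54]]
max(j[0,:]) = 63.54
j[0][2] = 63.54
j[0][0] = 9.01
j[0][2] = 63.54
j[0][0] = 9.01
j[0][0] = 9.01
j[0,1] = 59.35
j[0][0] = 9.01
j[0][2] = 63.54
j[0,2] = 63.54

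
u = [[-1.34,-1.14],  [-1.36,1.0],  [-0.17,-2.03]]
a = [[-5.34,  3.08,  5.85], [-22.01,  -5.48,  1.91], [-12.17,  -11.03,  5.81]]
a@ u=[[1.97, -2.71], [36.62, 15.73], [30.32, -8.95]]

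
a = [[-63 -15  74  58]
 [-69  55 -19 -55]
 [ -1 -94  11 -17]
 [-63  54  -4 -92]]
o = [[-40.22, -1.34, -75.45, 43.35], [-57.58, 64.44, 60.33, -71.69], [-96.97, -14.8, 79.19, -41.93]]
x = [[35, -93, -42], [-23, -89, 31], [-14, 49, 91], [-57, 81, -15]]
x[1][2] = 31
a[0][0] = -63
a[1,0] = -69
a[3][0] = -63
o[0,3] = 43.35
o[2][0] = -96.97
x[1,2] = 31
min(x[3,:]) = -57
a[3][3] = -92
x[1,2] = 31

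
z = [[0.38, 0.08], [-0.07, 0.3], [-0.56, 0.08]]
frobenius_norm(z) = 0.75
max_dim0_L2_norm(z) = 0.68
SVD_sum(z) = [[0.37, -0.04], [-0.10, 0.01], [-0.56, 0.05]] + [[0.01,0.12], [0.03,0.29], [0.00,0.03]]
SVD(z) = [[-0.54,-0.37], [0.14,-0.93], [0.83,-0.08]] @ diag([0.682896065855424, 0.3152030508088154]) @ [[-1.0, 0.10], [-0.1, -1.00]]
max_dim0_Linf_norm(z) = 0.56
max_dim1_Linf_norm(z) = 0.56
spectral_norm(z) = 0.68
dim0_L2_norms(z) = [0.68, 0.32]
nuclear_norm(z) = 1.00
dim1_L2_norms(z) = [0.39, 0.31, 0.57]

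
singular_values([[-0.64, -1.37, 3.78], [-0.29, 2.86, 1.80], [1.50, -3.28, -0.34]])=[4.78, 4.18, 0.97]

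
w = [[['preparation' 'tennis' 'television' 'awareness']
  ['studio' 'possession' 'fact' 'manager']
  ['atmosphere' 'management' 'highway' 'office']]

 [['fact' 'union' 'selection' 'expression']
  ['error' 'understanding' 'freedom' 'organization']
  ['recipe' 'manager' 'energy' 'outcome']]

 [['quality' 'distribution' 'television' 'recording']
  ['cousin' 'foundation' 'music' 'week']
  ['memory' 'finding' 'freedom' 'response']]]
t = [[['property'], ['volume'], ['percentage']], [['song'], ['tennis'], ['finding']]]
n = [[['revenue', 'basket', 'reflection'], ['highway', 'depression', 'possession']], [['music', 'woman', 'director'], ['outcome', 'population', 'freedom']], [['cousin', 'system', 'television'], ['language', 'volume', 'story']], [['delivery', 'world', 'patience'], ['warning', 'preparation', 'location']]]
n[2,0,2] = 'television'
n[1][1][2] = 'freedom'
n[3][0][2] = 'patience'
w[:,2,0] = ['atmosphere', 'recipe', 'memory']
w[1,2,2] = 'energy'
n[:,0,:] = [['revenue', 'basket', 'reflection'], ['music', 'woman', 'director'], ['cousin', 'system', 'television'], ['delivery', 'world', 'patience']]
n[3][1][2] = 'location'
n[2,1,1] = 'volume'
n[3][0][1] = 'world'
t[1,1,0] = 'tennis'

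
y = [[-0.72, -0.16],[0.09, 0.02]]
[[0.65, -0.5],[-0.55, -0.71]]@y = [[-0.51,  -0.11], [0.33,  0.07]]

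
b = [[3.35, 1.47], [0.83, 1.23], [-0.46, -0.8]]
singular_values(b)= [3.95, 0.89]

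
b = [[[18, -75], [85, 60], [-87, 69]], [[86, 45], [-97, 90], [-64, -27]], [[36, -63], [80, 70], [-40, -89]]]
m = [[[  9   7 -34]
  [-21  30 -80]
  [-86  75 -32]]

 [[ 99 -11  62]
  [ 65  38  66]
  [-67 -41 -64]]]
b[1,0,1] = 45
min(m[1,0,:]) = -11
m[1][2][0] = -67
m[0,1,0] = -21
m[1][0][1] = -11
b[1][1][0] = -97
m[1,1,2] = 66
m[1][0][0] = 99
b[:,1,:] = [[85, 60], [-97, 90], [80, 70]]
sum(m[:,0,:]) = 132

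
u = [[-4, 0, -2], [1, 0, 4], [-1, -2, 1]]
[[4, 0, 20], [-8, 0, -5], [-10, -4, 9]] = u@[[0, 0, -5], [4, 2, -2], [-2, 0, 0]]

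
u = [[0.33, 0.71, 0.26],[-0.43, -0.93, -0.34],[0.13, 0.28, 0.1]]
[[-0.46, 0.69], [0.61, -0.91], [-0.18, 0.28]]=u @ [[3.38, -1.32], [-1.31, 3.0], [-2.5, -3.87]]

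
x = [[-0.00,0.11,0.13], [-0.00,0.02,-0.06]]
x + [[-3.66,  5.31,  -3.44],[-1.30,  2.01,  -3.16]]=[[-3.66, 5.42, -3.31], [-1.30, 2.03, -3.22]]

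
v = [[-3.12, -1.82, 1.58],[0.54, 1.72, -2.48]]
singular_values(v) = [4.66, 1.79]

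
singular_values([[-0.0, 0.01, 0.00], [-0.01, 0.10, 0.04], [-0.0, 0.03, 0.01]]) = [0.11, 0.0, 0.0]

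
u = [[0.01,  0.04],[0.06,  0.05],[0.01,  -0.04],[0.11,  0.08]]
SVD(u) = [[-0.21, 0.53], [-0.48, -0.02], [0.11, -0.82], [-0.84, -0.23]] @ diag([0.16109620505293232, 0.0452549745060538]) @ [[-0.76, -0.65], [-0.65, 0.76]]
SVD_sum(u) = [[0.03, 0.02], [0.06, 0.05], [-0.01, -0.01], [0.10, 0.09]] + [[-0.02, 0.02], [0.00, -0.0], [0.02, -0.03], [0.01, -0.01]]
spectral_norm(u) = 0.16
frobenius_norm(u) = 0.17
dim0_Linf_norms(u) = [0.11, 0.08]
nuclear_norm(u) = 0.21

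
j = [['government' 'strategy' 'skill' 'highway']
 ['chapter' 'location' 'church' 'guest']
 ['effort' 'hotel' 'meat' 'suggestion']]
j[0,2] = 'skill'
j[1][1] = 'location'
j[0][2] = 'skill'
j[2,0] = 'effort'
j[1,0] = 'chapter'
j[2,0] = 'effort'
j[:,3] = ['highway', 'guest', 'suggestion']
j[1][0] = 'chapter'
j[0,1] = 'strategy'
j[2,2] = 'meat'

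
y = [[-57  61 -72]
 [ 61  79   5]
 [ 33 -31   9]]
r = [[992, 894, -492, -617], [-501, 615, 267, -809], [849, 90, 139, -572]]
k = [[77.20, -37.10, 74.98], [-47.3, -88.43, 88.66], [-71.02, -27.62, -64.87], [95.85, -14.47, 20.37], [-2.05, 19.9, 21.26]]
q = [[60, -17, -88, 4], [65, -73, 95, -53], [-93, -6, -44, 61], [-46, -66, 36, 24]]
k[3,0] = 95.85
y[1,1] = 79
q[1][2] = 95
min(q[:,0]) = -93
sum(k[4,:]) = 39.11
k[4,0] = -2.05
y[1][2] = 5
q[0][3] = 4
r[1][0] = -501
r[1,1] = 615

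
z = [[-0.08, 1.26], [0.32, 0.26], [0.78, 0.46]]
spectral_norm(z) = 1.40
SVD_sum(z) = [[0.32, 1.15], [0.09, 0.32], [0.17, 0.63]] + [[-0.40, 0.11], [0.23, -0.06], [0.61, -0.17]]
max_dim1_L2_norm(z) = 1.26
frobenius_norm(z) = 1.61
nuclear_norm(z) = 2.19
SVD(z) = [[-0.85, 0.52], [-0.24, -0.3], [-0.46, -0.8]] @ diag([1.4001572532796847, 0.7896579424588147]) @ [[-0.26, -0.96],  [-0.96, 0.26]]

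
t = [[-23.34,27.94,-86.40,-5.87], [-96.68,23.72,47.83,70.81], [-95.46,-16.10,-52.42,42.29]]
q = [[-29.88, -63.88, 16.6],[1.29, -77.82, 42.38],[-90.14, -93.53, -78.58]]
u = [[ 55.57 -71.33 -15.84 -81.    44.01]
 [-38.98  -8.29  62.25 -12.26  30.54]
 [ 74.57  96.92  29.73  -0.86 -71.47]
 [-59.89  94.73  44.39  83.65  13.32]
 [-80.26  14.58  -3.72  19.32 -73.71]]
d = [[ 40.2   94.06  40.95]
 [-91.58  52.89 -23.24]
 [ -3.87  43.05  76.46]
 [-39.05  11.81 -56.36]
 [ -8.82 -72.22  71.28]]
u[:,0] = [55.57, -38.98, 74.57, -59.89, -80.26]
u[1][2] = 62.25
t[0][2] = -86.4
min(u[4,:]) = -80.26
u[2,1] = 96.92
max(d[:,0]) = 40.2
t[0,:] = [-23.34, 27.94, -86.4, -5.87]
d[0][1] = 94.06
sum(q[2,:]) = -262.25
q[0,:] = [-29.88, -63.88, 16.6]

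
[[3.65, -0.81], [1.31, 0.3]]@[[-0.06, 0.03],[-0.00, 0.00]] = [[-0.22, 0.11], [-0.08, 0.04]]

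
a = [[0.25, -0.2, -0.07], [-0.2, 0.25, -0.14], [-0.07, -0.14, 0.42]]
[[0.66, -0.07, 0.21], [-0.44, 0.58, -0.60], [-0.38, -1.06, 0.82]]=a@ [[3.0, -0.65, 1.92], [0.51, 0.40, 0.51], [-0.24, -2.49, 2.45]]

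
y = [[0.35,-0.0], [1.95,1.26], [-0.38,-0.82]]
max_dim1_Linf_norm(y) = 1.95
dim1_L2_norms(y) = [0.35, 2.32, 0.9]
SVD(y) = [[-0.11, 0.41], [-0.94, 0.25], [0.32, 0.88]] @ diag([2.4652315972013823, 0.5020290550953391]) @ [[-0.81,-0.59], [0.59,-0.81]]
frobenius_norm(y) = 2.52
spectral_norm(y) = 2.47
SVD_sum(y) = [[0.23, 0.17], [1.88, 1.36], [-0.64, -0.46]] + [[0.12, -0.17], [0.07, -0.10], [0.26, -0.36]]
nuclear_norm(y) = 2.97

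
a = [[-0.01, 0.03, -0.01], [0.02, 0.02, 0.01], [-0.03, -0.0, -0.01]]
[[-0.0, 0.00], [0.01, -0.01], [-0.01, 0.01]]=a@[[0.26, -0.23],[0.06, -0.04],[0.09, 0.02]]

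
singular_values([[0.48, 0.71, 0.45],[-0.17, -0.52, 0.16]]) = [1.06, 0.38]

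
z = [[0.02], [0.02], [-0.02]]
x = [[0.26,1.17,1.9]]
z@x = [[0.01, 0.02, 0.04], [0.01, 0.02, 0.04], [-0.01, -0.02, -0.04]]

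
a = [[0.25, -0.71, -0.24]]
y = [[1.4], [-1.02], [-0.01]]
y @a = [[0.35, -0.99, -0.34],[-0.26, 0.72, 0.24],[-0.0, 0.01, 0.00]]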